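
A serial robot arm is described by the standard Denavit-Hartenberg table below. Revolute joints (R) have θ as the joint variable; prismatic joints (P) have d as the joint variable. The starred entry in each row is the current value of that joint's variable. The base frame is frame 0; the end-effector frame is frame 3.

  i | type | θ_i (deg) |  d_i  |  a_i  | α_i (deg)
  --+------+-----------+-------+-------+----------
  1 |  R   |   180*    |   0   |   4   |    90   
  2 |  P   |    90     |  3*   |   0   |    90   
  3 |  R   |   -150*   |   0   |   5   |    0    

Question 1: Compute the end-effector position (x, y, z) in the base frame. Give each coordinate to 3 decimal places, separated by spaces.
after link 1: o_1 = (-4.0000, 0.0000, 0.0000)
after link 2: o_2 = (-4.0000, 3.0000, 0.0000)
after link 3: o_3 = (-4.0000, 0.5000, -4.3301)

-4.000 0.500 -4.330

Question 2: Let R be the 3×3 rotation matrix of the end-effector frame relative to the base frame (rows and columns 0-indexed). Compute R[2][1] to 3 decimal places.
0.500

End-effector y-axis (col 1 of R) = (-0.0000,-0.8660,0.5000)
R[2][1] = 0.5000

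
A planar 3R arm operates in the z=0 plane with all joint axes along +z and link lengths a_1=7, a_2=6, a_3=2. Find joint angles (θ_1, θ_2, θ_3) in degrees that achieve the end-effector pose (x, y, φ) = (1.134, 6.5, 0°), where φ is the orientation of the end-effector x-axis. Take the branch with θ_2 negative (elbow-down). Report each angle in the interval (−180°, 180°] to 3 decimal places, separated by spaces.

150.000 -120.000 -30.000

wrist centre = target − a_3·(cos φ, sin φ) = (-0.8660, 6.5000)
cos θ_2 = (43.0000−7²−6²)/(2·7·6) = -0.5000; θ_2 = -120.0000° (elbow-down)
β = atan2(6.5000,-0.8660) = 97.5889°; ψ = atan2(-5.1962,4.0000) = -52.4109°
θ_1 = β − ψ = 149.9998°
θ_3 = φ − θ_1 − θ_2 = -29.9998° (wrapped to (-180°,180°])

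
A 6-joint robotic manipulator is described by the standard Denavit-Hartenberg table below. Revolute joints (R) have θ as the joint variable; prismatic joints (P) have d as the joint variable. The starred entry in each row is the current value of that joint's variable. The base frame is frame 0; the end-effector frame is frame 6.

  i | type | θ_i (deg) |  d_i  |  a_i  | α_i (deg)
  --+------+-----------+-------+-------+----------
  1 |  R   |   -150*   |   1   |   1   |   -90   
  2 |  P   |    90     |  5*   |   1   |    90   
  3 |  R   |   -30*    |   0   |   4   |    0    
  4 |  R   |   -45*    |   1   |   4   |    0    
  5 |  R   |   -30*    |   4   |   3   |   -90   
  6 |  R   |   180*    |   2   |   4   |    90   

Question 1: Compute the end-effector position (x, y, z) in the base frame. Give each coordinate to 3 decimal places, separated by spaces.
after link 1: o_1 = (-0.8660, -0.5000, 1.0000)
after link 2: o_2 = (1.6340, -4.8301, 0.0000)
after link 3: o_3 = (0.6340, -3.0981, -3.4641)
after link 4: o_4 = (-2.1639, -0.2520, -4.4994)
after link 5: o_5 = (-7.0769, 0.2575, -3.7229)
after link 6: o_6 = (-5.4039, -2.6402, -6.6900)

-5.404 -2.640 -6.690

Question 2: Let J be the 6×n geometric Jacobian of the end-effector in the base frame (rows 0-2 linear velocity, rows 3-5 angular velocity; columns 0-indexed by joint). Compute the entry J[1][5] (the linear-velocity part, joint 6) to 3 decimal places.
axis z_5 = (-0.1294,0.2241,-0.9659); lever o_n−o_5 = (1.6730,-2.8978,-2.9671)
cross product → J_v[:, 5] = (-3.4641,-2.0000,0.0000)
J_ω[:, 5] = z_5
entry J[1][5] = -2.0000

-2.000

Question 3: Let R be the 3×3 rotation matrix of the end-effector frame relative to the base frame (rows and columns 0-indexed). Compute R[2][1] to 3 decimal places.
End-effector y-axis (col 1 of R) = (-0.1294,0.2241,-0.9659)
R[2][1] = -0.9659

-0.966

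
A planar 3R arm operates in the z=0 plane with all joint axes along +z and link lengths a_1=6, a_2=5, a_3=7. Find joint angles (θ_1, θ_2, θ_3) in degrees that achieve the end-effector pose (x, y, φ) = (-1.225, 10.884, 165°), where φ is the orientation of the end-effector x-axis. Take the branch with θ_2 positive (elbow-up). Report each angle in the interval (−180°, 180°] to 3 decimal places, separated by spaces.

wrist centre = target − a_3·(cos φ, sin φ) = (5.5365, 9.0723)
cos θ_2 = (112.9586−6²−5²)/(2·6·5) = 0.8660; θ_2 = 30.0055° (elbow-up)
β = atan2(9.0723,5.5365) = 58.6058°; ψ = atan2(2.5004,10.3299) = 13.6071°
θ_1 = β − ψ = 44.9987°
θ_3 = φ − θ_1 − θ_2 = 89.9958° (wrapped to (-180°,180°])

44.999 30.006 89.996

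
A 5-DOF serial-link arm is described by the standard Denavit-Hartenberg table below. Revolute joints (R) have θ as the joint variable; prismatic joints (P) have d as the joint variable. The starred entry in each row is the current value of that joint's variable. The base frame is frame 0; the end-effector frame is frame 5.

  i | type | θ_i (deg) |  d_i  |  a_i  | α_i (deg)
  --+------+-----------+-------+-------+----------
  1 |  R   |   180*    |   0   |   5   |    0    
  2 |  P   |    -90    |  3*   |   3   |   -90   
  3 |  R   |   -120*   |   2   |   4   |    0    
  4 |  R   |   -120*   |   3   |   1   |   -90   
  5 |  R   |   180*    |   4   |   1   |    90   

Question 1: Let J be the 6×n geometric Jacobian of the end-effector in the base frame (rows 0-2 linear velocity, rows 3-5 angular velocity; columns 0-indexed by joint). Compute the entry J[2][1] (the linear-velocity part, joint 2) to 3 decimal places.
1.000

prismatic axis z_1 = (0.0000,0.0000,1.0000)
J_v[:, 1] = z_1; J_ω[:, 1] = (0,0,0)
entry J[2][1] = 1.0000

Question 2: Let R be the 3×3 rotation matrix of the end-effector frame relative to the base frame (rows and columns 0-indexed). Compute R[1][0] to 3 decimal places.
0.500

End-effector x-axis (col 0 of R) = (0.0000,0.5000,0.8660)
R[1][0] = 0.5000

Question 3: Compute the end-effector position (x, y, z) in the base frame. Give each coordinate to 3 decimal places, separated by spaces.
after link 1: o_1 = (-5.0000, 0.0000, 0.0000)
after link 2: o_2 = (-5.0000, 3.0000, 3.0000)
after link 3: o_3 = (-7.0000, 1.0000, 6.4641)
after link 4: o_4 = (-10.0000, 0.5000, 5.5981)
after link 5: o_5 = (-10.0000, -2.4641, 8.4641)

-10.000 -2.464 8.464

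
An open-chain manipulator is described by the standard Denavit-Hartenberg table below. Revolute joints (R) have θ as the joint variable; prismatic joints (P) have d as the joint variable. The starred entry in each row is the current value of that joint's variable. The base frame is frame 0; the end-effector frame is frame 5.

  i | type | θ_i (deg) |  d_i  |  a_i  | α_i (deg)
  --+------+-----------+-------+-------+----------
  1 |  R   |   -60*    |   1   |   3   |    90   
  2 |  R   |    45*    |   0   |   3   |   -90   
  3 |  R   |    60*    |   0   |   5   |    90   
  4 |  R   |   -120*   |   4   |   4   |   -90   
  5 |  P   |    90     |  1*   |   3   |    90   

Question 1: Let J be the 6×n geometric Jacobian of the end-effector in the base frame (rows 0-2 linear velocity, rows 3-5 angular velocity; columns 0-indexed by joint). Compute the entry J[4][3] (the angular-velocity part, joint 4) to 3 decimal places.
-0.780

axis z_3 = (-0.1268,-0.7803,0.6124); lever o_n−o_3 = (0.2238,-3.3517,-2.5916)
cross product → J_v[:, 3] = (4.0748,-0.1917,0.5997)
J_ω[:, 3] = z_3
entry J[4][3] = -0.7803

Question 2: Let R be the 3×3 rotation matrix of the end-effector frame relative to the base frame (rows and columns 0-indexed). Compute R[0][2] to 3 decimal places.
-0.157

End-effector z-axis (col 2 of R) = (-0.1572,-0.5937,-0.7891)
R[0][2] = -0.1572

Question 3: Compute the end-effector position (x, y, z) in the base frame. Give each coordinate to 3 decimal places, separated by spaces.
after link 1: o_1 = (1.5000, -2.5981, 1.0000)
after link 2: o_2 = (2.5607, -4.4352, 3.1213)
after link 3: o_3 = (7.1945, -3.8011, 4.8891)
after link 4: o_4 = (6.0584, -9.2974, 4.1820)
after link 5: o_5 = (7.4183, -7.1527, 2.2975)

7.418 -7.153 2.297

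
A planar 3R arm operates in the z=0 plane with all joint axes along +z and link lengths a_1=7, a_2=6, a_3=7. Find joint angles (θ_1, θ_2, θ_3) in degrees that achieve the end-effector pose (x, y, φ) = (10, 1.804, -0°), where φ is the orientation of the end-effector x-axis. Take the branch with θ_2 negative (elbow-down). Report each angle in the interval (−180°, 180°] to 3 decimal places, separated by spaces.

90.002 -149.999 59.997

wrist centre = target − a_3·(cos φ, sin φ) = (3.0000, 1.8040)
cos θ_2 = (12.2544−7²−6²)/(2·7·6) = -0.8660; θ_2 = -149.9992° (elbow-down)
β = atan2(1.8040,3.0000) = 31.0199°; ψ = atan2(-3.0001,1.8039) = -58.9823°
θ_1 = β − ψ = 90.0022°
θ_3 = φ − θ_1 − θ_2 = 59.9971° (wrapped to (-180°,180°])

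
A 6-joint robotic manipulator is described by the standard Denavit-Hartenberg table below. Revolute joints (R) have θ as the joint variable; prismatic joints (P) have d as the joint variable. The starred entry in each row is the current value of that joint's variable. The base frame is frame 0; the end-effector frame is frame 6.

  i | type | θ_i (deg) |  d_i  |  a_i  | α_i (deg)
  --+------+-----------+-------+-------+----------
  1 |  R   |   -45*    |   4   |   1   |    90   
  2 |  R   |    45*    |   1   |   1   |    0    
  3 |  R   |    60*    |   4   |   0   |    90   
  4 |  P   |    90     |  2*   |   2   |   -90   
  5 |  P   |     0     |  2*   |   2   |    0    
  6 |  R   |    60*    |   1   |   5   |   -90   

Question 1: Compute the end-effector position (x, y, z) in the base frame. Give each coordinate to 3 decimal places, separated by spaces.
after link 1: o_1 = (0.7071, -0.7071, 4.0000)
after link 2: o_2 = (0.5000, -1.9142, 4.7071)
after link 3: o_3 = (-2.3284, -4.7426, 4.7071)
after link 4: o_4 = (-2.3766, -7.5229, 5.2247)
after link 5: o_5 = (-3.4248, -9.3031, 3.2929)
after link 6: o_6 = (-7.9671, -8.2964, 1.2062)

-7.967 -8.296 1.206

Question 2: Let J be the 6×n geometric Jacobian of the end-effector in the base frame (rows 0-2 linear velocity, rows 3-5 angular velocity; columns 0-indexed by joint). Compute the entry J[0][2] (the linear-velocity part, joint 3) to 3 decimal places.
axis z_2 = (-0.7071,-0.7071,0.0000); lever o_n−o_2 = (-8.4671,-6.3822,-3.5009)
cross product → J_v[:, 2] = (2.4755,-2.4755,-1.4743)
J_ω[:, 2] = z_2
entry J[0][2] = 2.4755

2.475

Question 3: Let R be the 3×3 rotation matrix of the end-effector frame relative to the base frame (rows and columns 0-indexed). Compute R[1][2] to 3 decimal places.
End-effector z-axis (col 2 of R) = (0.2709,0.9539,-0.1294)
R[1][2] = 0.9539

0.954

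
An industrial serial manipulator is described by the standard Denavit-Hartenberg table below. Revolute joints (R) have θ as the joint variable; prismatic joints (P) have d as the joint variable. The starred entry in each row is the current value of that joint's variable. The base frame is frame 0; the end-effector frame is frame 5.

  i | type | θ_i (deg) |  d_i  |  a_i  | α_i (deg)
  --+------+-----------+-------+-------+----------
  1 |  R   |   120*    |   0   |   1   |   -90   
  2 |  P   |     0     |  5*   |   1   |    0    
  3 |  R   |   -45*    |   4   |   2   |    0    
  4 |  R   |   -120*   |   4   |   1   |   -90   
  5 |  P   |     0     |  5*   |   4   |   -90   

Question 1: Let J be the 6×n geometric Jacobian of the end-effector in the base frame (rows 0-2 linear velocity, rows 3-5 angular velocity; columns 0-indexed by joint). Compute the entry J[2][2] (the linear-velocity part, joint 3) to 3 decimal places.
2.121

axis z_2 = (-0.8660,-0.5000,0.0000); lever o_n−o_2 = (-5.8675,-5.8371,7.5379)
cross product → J_v[:, 2] = (-3.7690,6.5280,2.1213)
J_ω[:, 2] = z_2
entry J[2][2] = 2.1213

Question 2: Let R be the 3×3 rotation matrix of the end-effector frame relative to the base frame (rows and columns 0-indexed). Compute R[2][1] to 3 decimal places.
End-effector y-axis (col 1 of R) = (0.1294,-0.2241,-0.9659)
R[2][1] = -0.9659

-0.966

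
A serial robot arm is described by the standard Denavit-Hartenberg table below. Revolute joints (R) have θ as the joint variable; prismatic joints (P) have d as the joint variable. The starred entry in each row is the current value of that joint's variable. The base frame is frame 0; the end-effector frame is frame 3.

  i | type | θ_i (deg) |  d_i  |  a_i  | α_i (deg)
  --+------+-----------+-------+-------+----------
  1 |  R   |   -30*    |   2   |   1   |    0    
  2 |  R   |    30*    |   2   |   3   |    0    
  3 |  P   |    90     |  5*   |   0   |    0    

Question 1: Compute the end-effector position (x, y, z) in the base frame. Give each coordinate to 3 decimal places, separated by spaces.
after link 1: o_1 = (0.8660, -0.5000, 2.0000)
after link 2: o_2 = (3.8660, -0.5000, 4.0000)
after link 3: o_3 = (3.8660, -0.5000, 9.0000)

3.866 -0.500 9.000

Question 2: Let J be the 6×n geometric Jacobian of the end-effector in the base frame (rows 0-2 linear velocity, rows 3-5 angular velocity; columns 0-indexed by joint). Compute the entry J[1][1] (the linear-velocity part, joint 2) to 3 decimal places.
3.000

axis z_1 = (0.0000,0.0000,1.0000); lever o_n−o_1 = (3.0000,0.0000,7.0000)
cross product → J_v[:, 1] = (0.0000,3.0000,0.0000)
J_ω[:, 1] = z_1
entry J[1][1] = 3.0000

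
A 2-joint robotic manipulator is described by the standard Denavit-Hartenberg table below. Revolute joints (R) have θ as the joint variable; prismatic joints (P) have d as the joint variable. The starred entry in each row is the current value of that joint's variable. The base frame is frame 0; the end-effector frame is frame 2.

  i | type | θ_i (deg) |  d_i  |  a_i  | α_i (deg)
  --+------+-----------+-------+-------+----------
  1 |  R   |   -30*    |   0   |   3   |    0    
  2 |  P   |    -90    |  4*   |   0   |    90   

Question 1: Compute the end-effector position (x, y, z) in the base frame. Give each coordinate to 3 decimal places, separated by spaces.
2.598 -1.500 4.000

after link 1: o_1 = (2.5981, -1.5000, 0.0000)
after link 2: o_2 = (2.5981, -1.5000, 4.0000)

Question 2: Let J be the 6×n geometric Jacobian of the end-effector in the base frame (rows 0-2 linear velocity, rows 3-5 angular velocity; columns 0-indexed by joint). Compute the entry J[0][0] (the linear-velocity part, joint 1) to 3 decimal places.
1.500

axis z_0 = ẑ; lever o_n−o_0 = (2.5981,-1.5000,4.0000)
cross product → J_v[:, 0] = (1.5000,2.5981,-0.0000)
J_ω[:, 0] = z_0
entry J[0][0] = 1.5000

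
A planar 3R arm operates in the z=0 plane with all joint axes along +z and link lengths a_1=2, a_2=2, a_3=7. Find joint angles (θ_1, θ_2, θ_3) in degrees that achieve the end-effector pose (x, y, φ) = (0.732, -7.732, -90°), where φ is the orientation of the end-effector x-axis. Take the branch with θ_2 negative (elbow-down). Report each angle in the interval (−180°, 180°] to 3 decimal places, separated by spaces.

30.001 -150.002 30.001

wrist centre = target − a_3·(cos φ, sin φ) = (0.7320, -0.7320)
cos θ_2 = (1.0716−2²−2²)/(2·2·2) = -0.8660; θ_2 = -150.0021° (elbow-down)
β = atan2(-0.7320,0.7320) = -45.0000°; ψ = atan2(-0.9999,0.2679) = -75.0011°
θ_1 = β − ψ = 30.0011°
θ_3 = φ − θ_1 − θ_2 = 30.0011° (wrapped to (-180°,180°])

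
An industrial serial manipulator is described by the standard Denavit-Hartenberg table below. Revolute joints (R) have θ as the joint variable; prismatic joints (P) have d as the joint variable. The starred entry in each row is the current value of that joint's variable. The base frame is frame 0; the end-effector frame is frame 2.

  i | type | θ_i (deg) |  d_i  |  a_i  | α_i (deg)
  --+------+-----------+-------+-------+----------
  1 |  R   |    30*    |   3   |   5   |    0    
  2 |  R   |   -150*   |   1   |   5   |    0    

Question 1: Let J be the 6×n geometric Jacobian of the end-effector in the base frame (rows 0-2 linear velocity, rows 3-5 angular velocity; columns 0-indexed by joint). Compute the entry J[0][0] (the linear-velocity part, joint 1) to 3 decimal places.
1.830

axis z_0 = ẑ; lever o_n−o_0 = (1.8301,-1.8301,4.0000)
cross product → J_v[:, 0] = (1.8301,1.8301,-0.0000)
J_ω[:, 0] = z_0
entry J[0][0] = 1.8301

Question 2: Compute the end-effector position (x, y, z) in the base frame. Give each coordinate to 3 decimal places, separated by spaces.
after link 1: o_1 = (4.3301, 2.5000, 3.0000)
after link 2: o_2 = (1.8301, -1.8301, 4.0000)

1.830 -1.830 4.000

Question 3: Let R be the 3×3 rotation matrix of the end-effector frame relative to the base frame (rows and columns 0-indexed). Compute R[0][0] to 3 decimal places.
End-effector x-axis (col 0 of R) = (-0.5000,-0.8660,0.0000)
R[0][0] = -0.5000

-0.500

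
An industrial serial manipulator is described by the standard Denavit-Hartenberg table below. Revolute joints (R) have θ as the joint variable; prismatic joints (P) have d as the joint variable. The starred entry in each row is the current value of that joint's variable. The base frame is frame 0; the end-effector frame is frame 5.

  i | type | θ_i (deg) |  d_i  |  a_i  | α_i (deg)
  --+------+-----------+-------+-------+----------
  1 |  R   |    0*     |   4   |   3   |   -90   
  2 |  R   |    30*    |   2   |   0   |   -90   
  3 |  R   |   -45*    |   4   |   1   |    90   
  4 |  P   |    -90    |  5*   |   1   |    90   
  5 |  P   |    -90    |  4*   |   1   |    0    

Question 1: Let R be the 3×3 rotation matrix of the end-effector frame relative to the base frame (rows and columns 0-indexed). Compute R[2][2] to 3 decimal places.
End-effector z-axis (col 2 of R) = (-0.6124,-0.7071,0.3536)
R[2][2] = 0.3536

0.354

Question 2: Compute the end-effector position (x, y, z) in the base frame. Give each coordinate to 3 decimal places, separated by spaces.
after link 1: o_1 = (3.0000, 0.0000, 4.0000)
after link 2: o_2 = (3.0000, 2.0000, 4.0000)
after link 3: o_3 = (1.6124, 2.7071, 0.1823)
after link 4: o_4 = (-0.9495, 6.2426, 2.8161)
after link 5: o_5 = (-2.7866, 2.7071, 3.8768)

-2.787 2.707 3.877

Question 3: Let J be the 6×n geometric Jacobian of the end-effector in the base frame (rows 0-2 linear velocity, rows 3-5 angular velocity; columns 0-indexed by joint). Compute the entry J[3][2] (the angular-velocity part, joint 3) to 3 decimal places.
-0.500

axis z_2 = (-0.5000,0.0000,-0.8660); lever o_n−o_2 = (-5.7866,0.7071,-0.1232)
cross product → J_v[:, 2] = (0.6124,4.9497,-0.3536)
J_ω[:, 2] = z_2
entry J[3][2] = -0.5000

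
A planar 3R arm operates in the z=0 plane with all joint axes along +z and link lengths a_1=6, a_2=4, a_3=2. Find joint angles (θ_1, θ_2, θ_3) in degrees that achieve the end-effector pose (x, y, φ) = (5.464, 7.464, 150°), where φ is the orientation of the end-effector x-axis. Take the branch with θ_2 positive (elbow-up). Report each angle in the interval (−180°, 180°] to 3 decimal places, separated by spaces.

29.997 30.007 89.996

wrist centre = target − a_3·(cos φ, sin φ) = (7.1961, 6.4640)
cos θ_2 = (93.5664−6²−4²)/(2·6·4) = 0.8660; θ_2 = 30.0066° (elbow-up)
β = atan2(6.4640,7.1961) = 41.9324°; ψ = atan2(2.0004,9.4639) = 11.9351°
θ_1 = β − ψ = 29.9973°
θ_3 = φ − θ_1 − θ_2 = 89.9960° (wrapped to (-180°,180°])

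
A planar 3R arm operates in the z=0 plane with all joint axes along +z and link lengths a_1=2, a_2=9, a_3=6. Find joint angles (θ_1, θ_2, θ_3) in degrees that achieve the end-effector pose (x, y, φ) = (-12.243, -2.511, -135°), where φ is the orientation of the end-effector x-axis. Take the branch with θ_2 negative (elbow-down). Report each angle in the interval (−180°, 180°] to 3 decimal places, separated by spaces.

-84.438 -119.992 69.430

wrist centre = target − a_3·(cos φ, sin φ) = (-8.0004, 1.7316)
cos θ_2 = (67.0043−2²−9²)/(2·2·9) = -0.4999; θ_2 = -119.9920° (elbow-down)
β = atan2(1.7316,-8.0004) = 167.7870°; ψ = atan2(-7.7949,-2.4989) = -107.7751°
θ_1 = β − ψ = 275.5621°
θ_3 = φ − θ_1 − θ_2 = 69.4300° (wrapped to (-180°,180°])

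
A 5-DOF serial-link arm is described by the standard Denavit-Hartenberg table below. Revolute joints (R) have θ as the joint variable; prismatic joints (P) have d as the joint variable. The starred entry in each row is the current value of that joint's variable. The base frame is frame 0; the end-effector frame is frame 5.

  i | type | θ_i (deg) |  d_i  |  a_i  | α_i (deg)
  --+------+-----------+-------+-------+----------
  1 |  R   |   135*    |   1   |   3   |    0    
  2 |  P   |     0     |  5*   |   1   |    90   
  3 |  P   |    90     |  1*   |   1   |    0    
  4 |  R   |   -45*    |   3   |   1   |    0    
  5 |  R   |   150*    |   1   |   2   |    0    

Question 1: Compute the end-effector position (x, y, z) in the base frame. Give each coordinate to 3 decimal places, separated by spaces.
after link 1: o_1 = (-2.1213, 2.1213, 1.0000)
after link 2: o_2 = (-2.8284, 2.8284, 6.0000)
after link 3: o_3 = (-2.1213, 3.5355, 7.0000)
after link 4: o_4 = (-0.5000, 6.1569, 7.7071)
after link 5: o_5 = (1.5731, 5.4979, 7.1895)

1.573 5.498 7.189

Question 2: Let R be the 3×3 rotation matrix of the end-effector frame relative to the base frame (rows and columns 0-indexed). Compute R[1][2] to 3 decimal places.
End-effector z-axis (col 2 of R) = (0.7071,0.7071,0.0000)
R[1][2] = 0.7071

0.707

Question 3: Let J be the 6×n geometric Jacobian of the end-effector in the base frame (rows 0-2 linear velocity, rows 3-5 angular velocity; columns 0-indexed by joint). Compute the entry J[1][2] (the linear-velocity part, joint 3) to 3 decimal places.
prismatic axis z_2 = (0.7071,0.7071,0.0000)
J_v[:, 2] = z_2; J_ω[:, 2] = (0,0,0)
entry J[1][2] = 0.7071

0.707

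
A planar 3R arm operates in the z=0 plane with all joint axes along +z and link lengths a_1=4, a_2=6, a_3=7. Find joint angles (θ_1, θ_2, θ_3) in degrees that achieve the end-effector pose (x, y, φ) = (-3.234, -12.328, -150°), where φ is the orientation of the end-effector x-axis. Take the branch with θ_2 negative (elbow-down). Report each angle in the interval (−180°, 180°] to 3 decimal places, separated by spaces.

-44.991 -45.015 -59.994

wrist centre = target − a_3·(cos φ, sin φ) = (2.8282, -8.8280)
cos θ_2 = (85.9322−4²−6²)/(2·4·6) = 0.7069; θ_2 = -45.0151° (elbow-down)
β = atan2(-8.8280,2.8282) = -72.2364°; ψ = atan2(-4.2438,8.2415) = -27.2450°
θ_1 = β − ψ = -44.9913°
θ_3 = φ − θ_1 − θ_2 = -59.9935° (wrapped to (-180°,180°])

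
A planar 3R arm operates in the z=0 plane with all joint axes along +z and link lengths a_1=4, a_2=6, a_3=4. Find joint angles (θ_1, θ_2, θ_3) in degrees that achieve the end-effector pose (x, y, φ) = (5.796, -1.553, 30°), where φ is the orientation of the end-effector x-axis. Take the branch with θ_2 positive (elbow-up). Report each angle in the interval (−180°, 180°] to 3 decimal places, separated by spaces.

-149.991 134.995 44.995

wrist centre = target − a_3·(cos φ, sin φ) = (2.3319, -3.5530)
cos θ_2 = (18.0616−4²−6²)/(2·4·6) = -0.7071; θ_2 = 134.9955° (elbow-up)
β = atan2(-3.5530,2.3319) = -56.7224°; ψ = atan2(4.2430,-0.2423) = 93.2685°
θ_1 = β − ψ = -149.9908°
θ_3 = φ − θ_1 − θ_2 = 44.9954° (wrapped to (-180°,180°])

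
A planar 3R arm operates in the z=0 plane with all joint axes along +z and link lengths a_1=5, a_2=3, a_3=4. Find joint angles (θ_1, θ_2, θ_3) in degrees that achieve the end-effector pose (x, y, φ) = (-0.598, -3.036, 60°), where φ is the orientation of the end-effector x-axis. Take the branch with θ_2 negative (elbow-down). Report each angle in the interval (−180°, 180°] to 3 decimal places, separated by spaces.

wrist centre = target − a_3·(cos φ, sin φ) = (-2.5980, -6.5001)
cos θ_2 = (49.0009−5²−3²)/(2·5·3) = 0.5000; θ_2 = -59.9980° (elbow-down)
β = atan2(-6.5001,-2.5980) = -111.7859°; ψ = atan2(-2.5980,6.5001) = -21.7861°
θ_1 = β − ψ = -89.9998°
θ_3 = φ − θ_1 − θ_2 = -150.0022° (wrapped to (-180°,180°])

-90.000 -59.998 -150.002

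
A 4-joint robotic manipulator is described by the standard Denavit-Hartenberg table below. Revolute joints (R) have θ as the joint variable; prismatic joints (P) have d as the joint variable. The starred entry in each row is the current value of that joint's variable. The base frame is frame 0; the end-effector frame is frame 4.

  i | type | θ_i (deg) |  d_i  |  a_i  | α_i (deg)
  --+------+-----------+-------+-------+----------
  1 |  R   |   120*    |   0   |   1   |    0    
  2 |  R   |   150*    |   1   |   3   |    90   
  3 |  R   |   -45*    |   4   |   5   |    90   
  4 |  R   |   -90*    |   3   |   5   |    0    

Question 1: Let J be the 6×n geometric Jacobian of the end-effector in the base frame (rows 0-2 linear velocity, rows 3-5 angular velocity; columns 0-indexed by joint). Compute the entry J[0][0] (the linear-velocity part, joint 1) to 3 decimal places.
3.548

axis z_0 = ẑ; lever o_n−o_0 = (0.5000,-3.5482,-4.6569)
cross product → J_v[:, 0] = (3.5482,0.5000,-0.0000)
J_ω[:, 0] = z_0
entry J[0][0] = 3.5482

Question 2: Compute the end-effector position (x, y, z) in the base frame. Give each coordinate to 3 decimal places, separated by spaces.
0.500 -3.548 -4.657

after link 1: o_1 = (-0.5000, 0.8660, 0.0000)
after link 2: o_2 = (-0.5000, -2.1340, 1.0000)
after link 3: o_3 = (-4.5000, -5.6695, -2.5355)
after link 4: o_4 = (0.5000, -3.5482, -4.6569)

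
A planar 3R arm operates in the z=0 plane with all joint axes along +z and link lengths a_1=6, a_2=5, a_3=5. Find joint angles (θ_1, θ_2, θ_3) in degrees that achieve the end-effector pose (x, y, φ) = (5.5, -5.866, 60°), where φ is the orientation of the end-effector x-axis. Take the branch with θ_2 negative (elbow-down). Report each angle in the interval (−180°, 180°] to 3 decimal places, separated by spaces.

wrist centre = target − a_3·(cos φ, sin φ) = (3.0000, -10.1961)
cos θ_2 = (112.9610−6²−5²)/(2·6·5) = 0.8660; θ_2 = -30.0010° (elbow-down)
β = atan2(-10.1961,3.0000) = -73.6046°; ψ = atan2(-2.5001,10.3301) = -13.6051°
θ_1 = β − ψ = -59.9995°
θ_3 = φ − θ_1 − θ_2 = 150.0005° (wrapped to (-180°,180°])

-60.000 -30.001 150.001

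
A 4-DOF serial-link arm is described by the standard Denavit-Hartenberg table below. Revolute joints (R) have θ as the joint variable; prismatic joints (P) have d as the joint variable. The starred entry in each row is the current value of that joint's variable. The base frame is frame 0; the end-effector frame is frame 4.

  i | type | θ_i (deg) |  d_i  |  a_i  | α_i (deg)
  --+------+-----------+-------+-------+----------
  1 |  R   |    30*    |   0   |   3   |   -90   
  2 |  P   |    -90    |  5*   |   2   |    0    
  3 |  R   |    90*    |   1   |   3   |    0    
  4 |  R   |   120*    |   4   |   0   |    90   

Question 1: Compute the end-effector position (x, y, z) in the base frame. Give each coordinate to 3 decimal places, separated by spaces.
0.196 11.660 2.000

after link 1: o_1 = (2.5981, 1.5000, 0.0000)
after link 2: o_2 = (0.0981, 5.8301, 2.0000)
after link 3: o_3 = (2.1962, 8.1962, 2.0000)
after link 4: o_4 = (0.1962, 11.6603, 2.0000)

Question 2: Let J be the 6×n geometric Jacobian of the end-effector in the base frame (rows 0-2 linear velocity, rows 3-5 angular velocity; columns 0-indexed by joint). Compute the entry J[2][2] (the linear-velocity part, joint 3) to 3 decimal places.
axis z_2 = (-0.5000,0.8660,0.0000); lever o_n−o_2 = (0.0981,5.8301,0.0000)
cross product → J_v[:, 2] = (0.0000,0.0000,-3.0000)
J_ω[:, 2] = z_2
entry J[2][2] = -3.0000

-3.000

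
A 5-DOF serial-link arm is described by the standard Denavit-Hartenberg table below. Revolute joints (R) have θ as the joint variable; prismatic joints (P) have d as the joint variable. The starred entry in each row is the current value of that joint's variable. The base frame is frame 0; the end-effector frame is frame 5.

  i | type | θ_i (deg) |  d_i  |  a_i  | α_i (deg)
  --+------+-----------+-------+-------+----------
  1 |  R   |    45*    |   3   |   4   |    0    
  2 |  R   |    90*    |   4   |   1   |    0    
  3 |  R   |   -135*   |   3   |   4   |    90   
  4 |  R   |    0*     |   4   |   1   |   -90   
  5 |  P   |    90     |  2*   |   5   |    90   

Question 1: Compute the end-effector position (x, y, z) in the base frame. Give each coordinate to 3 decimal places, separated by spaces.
after link 1: o_1 = (2.8284, 2.8284, 3.0000)
after link 2: o_2 = (2.1213, 3.5355, 7.0000)
after link 3: o_3 = (6.1213, 3.5355, 10.0000)
after link 4: o_4 = (7.1213, -0.4645, 10.0000)
after link 5: o_5 = (7.1213, 4.5355, 12.0000)

7.121 4.536 12.000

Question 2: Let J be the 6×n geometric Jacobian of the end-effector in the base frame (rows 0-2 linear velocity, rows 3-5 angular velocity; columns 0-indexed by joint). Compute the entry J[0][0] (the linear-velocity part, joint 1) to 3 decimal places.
-4.536

axis z_0 = ẑ; lever o_n−o_0 = (7.1213,4.5355,12.0000)
cross product → J_v[:, 0] = (-4.5355,7.1213,0.0000)
J_ω[:, 0] = z_0
entry J[0][0] = -4.5355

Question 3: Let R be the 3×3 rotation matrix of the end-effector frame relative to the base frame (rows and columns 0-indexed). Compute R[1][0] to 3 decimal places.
1.000

End-effector x-axis (col 0 of R) = (0.0000,1.0000,0.0000)
R[1][0] = 1.0000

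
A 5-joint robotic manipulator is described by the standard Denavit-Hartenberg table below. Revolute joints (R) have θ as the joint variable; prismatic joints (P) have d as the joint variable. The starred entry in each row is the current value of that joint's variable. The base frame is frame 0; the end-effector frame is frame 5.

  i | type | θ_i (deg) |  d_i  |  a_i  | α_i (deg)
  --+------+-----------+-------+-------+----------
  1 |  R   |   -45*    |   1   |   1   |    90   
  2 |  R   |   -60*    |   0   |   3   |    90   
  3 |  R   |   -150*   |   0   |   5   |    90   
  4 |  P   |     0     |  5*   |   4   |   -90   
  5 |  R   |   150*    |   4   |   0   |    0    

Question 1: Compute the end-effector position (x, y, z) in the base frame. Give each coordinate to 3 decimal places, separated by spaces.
after link 1: o_1 = (0.7071, -0.7071, 1.0000)
after link 2: o_2 = (1.7678, -1.7678, -1.5981)
after link 3: o_3 = (2.0046, 1.5309, 2.1519)
after link 4: o_4 = (-1.7517, 1.9919, 7.3170)
after link 5: o_5 = (-4.2012, 4.4414, 5.3170)

-4.201 4.441 5.317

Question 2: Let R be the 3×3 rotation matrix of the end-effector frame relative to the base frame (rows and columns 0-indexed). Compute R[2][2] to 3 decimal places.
End-effector z-axis (col 2 of R) = (-0.6124,0.6124,-0.5000)
R[2][2] = -0.5000

-0.500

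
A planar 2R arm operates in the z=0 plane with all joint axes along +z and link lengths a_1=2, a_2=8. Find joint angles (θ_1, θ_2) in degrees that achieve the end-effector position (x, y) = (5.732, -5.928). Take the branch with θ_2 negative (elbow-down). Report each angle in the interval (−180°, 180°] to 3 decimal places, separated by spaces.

30.006 -90.005

cos θ_2 = (67.9970−2²−8²)/(2·2·8) = -0.0001; θ_2 = -90.0054° (elbow-down)
β = atan2(-5.9280,5.7320) = -45.9630°; ψ = atan2(-8.0000,1.9993) = -75.9688°
θ_1 = β − ψ = 30.0058°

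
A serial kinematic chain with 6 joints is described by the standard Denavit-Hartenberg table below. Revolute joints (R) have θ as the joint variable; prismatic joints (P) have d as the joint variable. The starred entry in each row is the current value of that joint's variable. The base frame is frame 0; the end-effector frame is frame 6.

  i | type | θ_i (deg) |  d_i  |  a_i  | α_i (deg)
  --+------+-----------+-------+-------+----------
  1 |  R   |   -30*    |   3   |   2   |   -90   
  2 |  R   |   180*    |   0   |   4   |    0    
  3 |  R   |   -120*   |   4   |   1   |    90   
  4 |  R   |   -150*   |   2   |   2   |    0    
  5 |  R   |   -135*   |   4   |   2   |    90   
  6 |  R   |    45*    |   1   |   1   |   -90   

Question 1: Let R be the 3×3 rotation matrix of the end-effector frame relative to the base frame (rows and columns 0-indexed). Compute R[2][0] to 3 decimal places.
0.195

End-effector x-axis (col 0 of R) = (0.9511,0.2396,0.1951)
R[2][0] = 0.1951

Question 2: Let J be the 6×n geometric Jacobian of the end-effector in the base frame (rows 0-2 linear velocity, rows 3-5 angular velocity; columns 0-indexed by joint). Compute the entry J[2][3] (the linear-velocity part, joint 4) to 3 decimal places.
axis z_3 = (0.7500,-0.4330,0.5000); lever o_n−o_3 = (5.6800,-1.7135,3.4103)
cross product → J_v[:, 3] = (-0.6199,0.2823,1.1744)
J_ω[:, 3] = z_3
entry J[2][3] = 1.1744

1.174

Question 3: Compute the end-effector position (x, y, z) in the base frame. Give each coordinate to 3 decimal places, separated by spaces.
after link 1: o_1 = (1.7321, -1.0000, 3.0000)
after link 2: o_2 = (-1.7321, 1.0000, 3.0000)
after link 3: o_3 = (0.7010, 4.2141, 2.1340)
after link 4: o_4 = (0.9510, 2.9151, 4.6340)
after link 5: o_5 = (5.1410, 2.7266, 6.1857)
after link 6: o_6 = (6.3810, 2.5006, 5.5442)

6.381 2.501 5.544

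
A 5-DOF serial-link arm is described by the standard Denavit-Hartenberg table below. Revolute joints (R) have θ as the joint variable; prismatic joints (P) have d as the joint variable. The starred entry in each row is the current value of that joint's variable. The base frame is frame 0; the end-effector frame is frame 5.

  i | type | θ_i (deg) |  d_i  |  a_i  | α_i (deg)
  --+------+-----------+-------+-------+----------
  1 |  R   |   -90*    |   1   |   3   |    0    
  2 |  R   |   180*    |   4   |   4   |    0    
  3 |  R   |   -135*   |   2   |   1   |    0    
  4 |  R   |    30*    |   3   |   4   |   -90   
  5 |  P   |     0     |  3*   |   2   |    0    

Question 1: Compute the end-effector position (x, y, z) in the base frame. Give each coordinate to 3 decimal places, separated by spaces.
7.279 1.638 10.000

after link 1: o_1 = (0.0000, -3.0000, 1.0000)
after link 2: o_2 = (0.0000, 1.0000, 5.0000)
after link 3: o_3 = (0.7071, 0.2929, 7.0000)
after link 4: o_4 = (4.5708, -0.7424, 10.0000)
after link 5: o_5 = (7.2791, 1.6378, 10.0000)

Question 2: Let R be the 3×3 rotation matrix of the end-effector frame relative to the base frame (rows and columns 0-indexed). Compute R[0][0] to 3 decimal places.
End-effector x-axis (col 0 of R) = (0.9659,-0.2588,0.0000)
R[0][0] = 0.9659

0.966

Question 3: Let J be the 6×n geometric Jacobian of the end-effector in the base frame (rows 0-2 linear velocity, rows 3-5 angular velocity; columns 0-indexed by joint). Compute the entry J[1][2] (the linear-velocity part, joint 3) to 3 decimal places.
axis z_2 = (0.0000,0.0000,1.0000); lever o_n−o_2 = (7.2791,0.6378,5.0000)
cross product → J_v[:, 2] = (-0.6378,7.2791,0.0000)
J_ω[:, 2] = z_2
entry J[1][2] = 7.2791

7.279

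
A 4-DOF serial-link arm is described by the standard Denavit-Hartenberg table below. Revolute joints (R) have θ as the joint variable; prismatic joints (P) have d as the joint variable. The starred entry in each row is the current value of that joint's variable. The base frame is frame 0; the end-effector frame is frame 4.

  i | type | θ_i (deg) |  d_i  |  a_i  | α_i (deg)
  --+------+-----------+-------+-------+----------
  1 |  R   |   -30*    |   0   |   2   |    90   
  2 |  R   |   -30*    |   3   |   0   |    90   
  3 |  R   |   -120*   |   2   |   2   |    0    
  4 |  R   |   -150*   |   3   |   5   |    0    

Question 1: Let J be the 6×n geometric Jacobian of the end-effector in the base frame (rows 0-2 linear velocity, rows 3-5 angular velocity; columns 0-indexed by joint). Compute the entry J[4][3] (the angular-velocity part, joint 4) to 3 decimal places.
0.250

axis z_3 = (-0.4330,0.2500,-0.8660); lever o_n−o_3 = (-3.7990,-3.5801,-2.5981)
cross product → J_v[:, 3] = (-3.7500,2.1651,2.5000)
J_ω[:, 3] = z_3
entry J[4][3] = 0.2500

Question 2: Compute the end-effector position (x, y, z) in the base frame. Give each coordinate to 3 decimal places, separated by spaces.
after link 1: o_1 = (1.7321, -1.0000, 0.0000)
after link 2: o_2 = (0.2321, -3.5981, 0.0000)
after link 3: o_3 = (-0.5179, -1.1651, -1.2321)
after link 4: o_4 = (-4.3170, -4.7452, -3.8301)

-4.317 -4.745 -3.830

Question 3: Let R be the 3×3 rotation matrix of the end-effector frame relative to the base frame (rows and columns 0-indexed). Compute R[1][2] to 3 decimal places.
0.250

End-effector z-axis (col 2 of R) = (-0.4330,0.2500,-0.8660)
R[1][2] = 0.2500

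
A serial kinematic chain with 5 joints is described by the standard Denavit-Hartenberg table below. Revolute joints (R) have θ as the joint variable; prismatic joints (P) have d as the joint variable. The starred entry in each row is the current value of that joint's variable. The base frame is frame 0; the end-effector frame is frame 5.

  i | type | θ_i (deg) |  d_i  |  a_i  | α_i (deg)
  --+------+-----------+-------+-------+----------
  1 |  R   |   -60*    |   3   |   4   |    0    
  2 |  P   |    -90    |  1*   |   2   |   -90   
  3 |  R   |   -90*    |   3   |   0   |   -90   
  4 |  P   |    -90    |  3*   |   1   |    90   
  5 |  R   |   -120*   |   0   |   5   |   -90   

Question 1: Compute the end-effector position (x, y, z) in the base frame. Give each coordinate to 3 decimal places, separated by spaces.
after link 1: o_1 = (2.0000, -3.4641, 3.0000)
after link 2: o_2 = (0.2679, -4.4641, 4.0000)
after link 3: o_3 = (1.7679, -7.0622, 4.0000)
after link 4: o_4 = (-0.3301, -9.4282, 4.0000)
after link 5: o_5 = (2.1699, -5.0981, 4.0000)

2.170 -5.098 4.000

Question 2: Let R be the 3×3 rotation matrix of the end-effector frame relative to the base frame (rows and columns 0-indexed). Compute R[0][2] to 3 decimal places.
End-effector z-axis (col 2 of R) = (0.8660,-0.5000,0.0000)
R[0][2] = 0.8660

0.866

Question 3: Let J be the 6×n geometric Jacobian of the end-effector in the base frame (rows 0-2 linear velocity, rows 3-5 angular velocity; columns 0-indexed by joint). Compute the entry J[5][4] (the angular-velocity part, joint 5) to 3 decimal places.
-1.000

axis z_4 = (0.0000,-0.0000,-1.0000); lever o_n−o_4 = (2.5000,4.3301,-0.0000)
cross product → J_v[:, 4] = (4.3301,-2.5000,0.0000)
J_ω[:, 4] = z_4
entry J[5][4] = -1.0000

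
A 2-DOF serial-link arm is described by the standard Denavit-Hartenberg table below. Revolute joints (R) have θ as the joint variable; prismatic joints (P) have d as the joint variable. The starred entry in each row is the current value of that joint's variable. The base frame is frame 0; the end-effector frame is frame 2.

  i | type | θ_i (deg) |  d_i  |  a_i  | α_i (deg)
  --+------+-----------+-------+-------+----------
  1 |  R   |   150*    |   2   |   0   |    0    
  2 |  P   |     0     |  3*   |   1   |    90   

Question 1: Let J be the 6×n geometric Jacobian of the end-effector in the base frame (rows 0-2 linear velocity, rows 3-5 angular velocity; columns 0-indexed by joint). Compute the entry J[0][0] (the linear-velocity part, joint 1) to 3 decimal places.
-0.500

axis z_0 = ẑ; lever o_n−o_0 = (-0.8660,0.5000,5.0000)
cross product → J_v[:, 0] = (-0.5000,-0.8660,0.0000)
J_ω[:, 0] = z_0
entry J[0][0] = -0.5000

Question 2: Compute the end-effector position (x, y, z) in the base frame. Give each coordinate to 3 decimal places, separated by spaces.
after link 1: o_1 = (0.0000, 0.0000, 2.0000)
after link 2: o_2 = (-0.8660, 0.5000, 5.0000)

-0.866 0.500 5.000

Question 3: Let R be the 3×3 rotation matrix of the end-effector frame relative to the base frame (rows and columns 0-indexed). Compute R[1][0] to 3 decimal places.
End-effector x-axis (col 0 of R) = (-0.8660,0.5000,0.0000)
R[1][0] = 0.5000

0.500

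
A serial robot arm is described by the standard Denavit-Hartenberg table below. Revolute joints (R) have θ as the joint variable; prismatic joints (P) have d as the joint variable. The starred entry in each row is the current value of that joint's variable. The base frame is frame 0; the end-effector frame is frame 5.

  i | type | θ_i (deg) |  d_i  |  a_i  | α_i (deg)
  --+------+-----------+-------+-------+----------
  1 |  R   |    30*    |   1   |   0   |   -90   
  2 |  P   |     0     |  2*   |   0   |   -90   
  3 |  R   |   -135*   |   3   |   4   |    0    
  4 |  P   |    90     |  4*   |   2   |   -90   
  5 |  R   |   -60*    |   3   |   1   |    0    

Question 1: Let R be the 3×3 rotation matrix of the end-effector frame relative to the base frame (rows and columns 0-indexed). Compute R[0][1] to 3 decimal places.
End-effector y-axis (col 1 of R) = (0.2241,0.8365,0.5000)
R[0][1] = 0.2241

0.224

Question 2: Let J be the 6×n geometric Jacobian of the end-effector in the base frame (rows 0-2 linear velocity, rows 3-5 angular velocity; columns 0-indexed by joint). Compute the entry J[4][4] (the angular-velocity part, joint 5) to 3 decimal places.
axis z_4 = (0.9659,-0.2588,-0.0000); lever o_n−o_4 = (3.0272,-0.2935,-0.8660)
cross product → J_v[:, 4] = (0.2241,0.8365,0.5000)
J_ω[:, 4] = z_4
entry J[4][4] = -0.2588

-0.259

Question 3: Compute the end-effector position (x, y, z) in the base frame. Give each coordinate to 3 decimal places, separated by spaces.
after link 1: o_1 = (0.0000, 0.0000, 1.0000)
after link 2: o_2 = (-1.0000, 1.7321, 1.0000)
after link 3: o_3 = (-4.8637, 2.7673, -2.0000)
after link 4: o_4 = (-4.3461, 4.6992, -6.0000)
after link 5: o_5 = (-1.3189, 4.4057, -6.8660)

-1.319 4.406 -6.866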